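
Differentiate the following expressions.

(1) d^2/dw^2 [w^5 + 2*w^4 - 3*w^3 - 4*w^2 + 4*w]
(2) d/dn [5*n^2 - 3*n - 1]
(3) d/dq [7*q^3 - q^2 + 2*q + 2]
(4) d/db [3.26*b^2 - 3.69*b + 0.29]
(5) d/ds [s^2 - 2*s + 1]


(1) = 20*w^3 + 24*w^2 - 18*w - 8
(2) = 10*n - 3
(3) = 21*q^2 - 2*q + 2
(4) = 6.52*b - 3.69
(5) = 2*s - 2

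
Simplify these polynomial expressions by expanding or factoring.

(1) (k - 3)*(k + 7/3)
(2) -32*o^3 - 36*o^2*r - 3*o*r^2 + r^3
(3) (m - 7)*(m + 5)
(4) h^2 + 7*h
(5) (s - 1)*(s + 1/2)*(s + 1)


(1) = k^2 - 2*k/3 - 7
(2) = (-8*o + r)*(o + r)*(4*o + r)
(3) = m^2 - 2*m - 35
(4) = h*(h + 7)
(5) = s^3 + s^2/2 - s - 1/2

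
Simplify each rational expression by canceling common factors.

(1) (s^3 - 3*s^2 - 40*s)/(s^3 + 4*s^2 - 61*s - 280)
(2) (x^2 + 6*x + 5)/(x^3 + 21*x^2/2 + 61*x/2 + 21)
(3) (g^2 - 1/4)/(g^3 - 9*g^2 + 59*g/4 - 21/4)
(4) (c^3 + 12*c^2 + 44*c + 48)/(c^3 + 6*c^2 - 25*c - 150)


(1) = s/(s + 7)
(2) = (2*x + 10)/(2*x^2 + 19*x + 42)
(3) = (2*g + 1)/(2*g^2 - 17*g + 21)
(4) = (c^2 + 6*c + 8)/(c^2 - 25)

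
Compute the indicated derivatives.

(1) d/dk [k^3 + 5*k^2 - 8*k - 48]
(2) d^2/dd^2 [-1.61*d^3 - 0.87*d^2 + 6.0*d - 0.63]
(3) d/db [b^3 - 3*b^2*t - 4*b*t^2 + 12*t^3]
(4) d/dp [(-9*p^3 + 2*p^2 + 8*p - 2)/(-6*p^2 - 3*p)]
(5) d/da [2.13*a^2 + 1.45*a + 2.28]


(1) = 3*k^2 + 10*k - 8
(2) = -9.66*d - 1.74
(3) = 3*b^2 - 6*b*t - 4*t^2
(4) = 2*(9*p^4 + 9*p^3 + 7*p^2 - 4*p - 1)/(3*p^2*(4*p^2 + 4*p + 1))
(5) = 4.26*a + 1.45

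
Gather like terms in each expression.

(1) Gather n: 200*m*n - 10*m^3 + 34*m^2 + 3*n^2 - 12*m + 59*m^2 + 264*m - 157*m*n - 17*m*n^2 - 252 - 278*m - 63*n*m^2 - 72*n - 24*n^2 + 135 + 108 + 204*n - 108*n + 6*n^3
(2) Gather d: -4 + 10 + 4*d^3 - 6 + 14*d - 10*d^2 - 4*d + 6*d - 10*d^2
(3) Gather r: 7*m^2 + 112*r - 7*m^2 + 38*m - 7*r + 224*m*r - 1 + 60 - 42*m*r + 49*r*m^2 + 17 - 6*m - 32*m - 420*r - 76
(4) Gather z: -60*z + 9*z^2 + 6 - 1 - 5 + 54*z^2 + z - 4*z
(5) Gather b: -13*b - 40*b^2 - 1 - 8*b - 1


(1) = -10*m^3 + 93*m^2 - 26*m + 6*n^3 + n^2*(-17*m - 21) + n*(-63*m^2 + 43*m + 24) - 9
(2) = 4*d^3 - 20*d^2 + 16*d
(3) = r*(49*m^2 + 182*m - 315)
(4) = 63*z^2 - 63*z
(5) = -40*b^2 - 21*b - 2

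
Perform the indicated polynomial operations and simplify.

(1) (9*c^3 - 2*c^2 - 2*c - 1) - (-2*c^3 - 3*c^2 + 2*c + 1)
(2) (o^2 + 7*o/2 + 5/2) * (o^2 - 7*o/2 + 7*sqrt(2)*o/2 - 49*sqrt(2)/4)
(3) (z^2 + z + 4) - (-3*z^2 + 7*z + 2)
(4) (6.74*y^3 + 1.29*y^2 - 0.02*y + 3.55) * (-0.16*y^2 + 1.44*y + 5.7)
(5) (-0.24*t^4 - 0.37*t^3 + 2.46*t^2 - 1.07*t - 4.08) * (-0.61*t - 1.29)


(1) = 11*c^3 + c^2 - 4*c - 2
(2) = o^4 + 7*sqrt(2)*o^3/2 - 39*o^2/4 - 273*sqrt(2)*o/8 - 35*o/4 - 245*sqrt(2)/8
(3) = 4*z^2 - 6*z + 2
(4) = -1.0784*y^5 + 9.4992*y^4 + 40.2788*y^3 + 6.7562*y^2 + 4.998*y + 20.235
(5) = 0.1464*t^5 + 0.5353*t^4 - 1.0233*t^3 - 2.5207*t^2 + 3.8691*t + 5.2632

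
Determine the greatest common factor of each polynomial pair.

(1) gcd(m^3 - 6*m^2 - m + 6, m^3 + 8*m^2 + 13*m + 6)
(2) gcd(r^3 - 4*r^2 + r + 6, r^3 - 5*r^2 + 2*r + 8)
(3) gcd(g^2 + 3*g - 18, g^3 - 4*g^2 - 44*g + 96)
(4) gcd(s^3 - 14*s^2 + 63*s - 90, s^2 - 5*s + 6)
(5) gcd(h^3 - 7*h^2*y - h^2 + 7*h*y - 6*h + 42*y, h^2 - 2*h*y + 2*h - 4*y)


(1) = gcd((m - 6)*(m - 1)*(m + 1), (m + 1)^2*(m + 6)) = m + 1
(2) = r^2 - r - 2
(3) = gcd((g - 3)*(g + 6), (g - 8)*(g - 2)*(g + 6)) = g + 6
(4) = gcd((s - 6)*(s - 5)*(s - 3), (s - 3)*(s - 2)) = s - 3
(5) = h + 2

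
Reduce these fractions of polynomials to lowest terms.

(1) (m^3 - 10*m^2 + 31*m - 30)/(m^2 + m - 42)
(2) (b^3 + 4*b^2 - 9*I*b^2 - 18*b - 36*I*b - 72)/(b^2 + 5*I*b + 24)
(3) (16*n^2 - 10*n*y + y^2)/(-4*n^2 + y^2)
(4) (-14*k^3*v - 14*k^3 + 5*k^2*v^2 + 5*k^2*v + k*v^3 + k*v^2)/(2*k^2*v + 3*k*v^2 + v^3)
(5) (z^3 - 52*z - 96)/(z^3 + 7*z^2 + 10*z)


(1) = (m^3 - 10*m^2 + 31*m - 30)/(m^2 + m - 42)
(2) = (b^2 + b*(4 - 6*I) - 24*I)/(b + 8*I)
(3) = (-8*n + y)/(2*n + y)
(4) = (-14*k^3*v - 14*k^3 + 5*k^2*v^2 + 5*k^2*v + k*v^3 + k*v^2)/(2*k^2*v + 3*k*v^2 + v^3)
(5) = (z^2 - 2*z - 48)/(z^2 + 5*z)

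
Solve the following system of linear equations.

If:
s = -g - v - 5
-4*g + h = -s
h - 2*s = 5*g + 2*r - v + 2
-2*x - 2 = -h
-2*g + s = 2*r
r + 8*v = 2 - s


Then:
g = -329/90
h = -119/9
r = 133/45
s = -7/5
v = 1/18
x = -137/18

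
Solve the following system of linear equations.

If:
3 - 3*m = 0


Then:
m = 1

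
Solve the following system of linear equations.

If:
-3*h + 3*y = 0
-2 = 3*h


Then:
h = -2/3
y = -2/3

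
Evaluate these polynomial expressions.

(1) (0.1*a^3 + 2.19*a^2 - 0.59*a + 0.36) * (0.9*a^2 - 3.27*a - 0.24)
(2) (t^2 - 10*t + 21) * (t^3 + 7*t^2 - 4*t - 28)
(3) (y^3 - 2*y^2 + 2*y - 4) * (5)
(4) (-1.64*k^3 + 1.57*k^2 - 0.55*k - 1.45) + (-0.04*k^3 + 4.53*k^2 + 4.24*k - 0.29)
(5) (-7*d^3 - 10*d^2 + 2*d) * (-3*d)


(1) = 0.09*a^5 + 1.644*a^4 - 7.7163*a^3 + 1.7277*a^2 - 1.0356*a - 0.0864
(2) = t^5 - 3*t^4 - 53*t^3 + 159*t^2 + 196*t - 588
(3) = 5*y^3 - 10*y^2 + 10*y - 20
(4) = -1.68*k^3 + 6.1*k^2 + 3.69*k - 1.74
(5) = 21*d^4 + 30*d^3 - 6*d^2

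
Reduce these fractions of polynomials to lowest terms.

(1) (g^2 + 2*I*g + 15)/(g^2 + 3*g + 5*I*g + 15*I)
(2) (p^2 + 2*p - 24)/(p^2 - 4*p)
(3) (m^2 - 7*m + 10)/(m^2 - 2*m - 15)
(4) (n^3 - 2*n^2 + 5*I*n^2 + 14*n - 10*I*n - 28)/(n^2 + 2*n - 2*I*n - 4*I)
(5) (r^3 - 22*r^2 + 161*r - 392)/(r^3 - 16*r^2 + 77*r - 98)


(1) = (g - 3*I)/(g + 3)
(2) = (p + 6)/p
(3) = (m - 2)/(m + 3)
(4) = (n^2 + n*(-2 + 7*I) - 14*I)/(n + 2)
(5) = (r - 8)/(r - 2)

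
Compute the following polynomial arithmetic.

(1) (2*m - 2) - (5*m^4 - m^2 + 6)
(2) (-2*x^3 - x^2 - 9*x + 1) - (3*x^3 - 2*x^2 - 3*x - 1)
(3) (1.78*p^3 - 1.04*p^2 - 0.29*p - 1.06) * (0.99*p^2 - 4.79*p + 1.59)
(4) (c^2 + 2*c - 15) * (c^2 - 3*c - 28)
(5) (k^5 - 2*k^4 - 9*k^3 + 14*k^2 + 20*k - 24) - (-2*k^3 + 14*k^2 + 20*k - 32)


(1) = -5*m^4 + m^2 + 2*m - 8
(2) = -5*x^3 + x^2 - 6*x + 2
(3) = 1.7622*p^5 - 9.5558*p^4 + 7.5247*p^3 - 1.3139*p^2 + 4.6163*p - 1.6854
(4) = c^4 - c^3 - 49*c^2 - 11*c + 420
(5) = k^5 - 2*k^4 - 7*k^3 + 8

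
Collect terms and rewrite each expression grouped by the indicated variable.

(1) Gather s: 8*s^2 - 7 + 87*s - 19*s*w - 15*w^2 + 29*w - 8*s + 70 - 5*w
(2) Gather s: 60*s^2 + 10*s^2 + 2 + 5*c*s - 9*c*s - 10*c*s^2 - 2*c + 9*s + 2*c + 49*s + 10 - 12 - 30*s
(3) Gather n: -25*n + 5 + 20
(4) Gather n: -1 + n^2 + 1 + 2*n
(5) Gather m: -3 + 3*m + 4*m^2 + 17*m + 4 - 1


(1) = 8*s^2 + s*(79 - 19*w) - 15*w^2 + 24*w + 63
(2) = s^2*(70 - 10*c) + s*(28 - 4*c)
(3) = 25 - 25*n
(4) = n^2 + 2*n
(5) = 4*m^2 + 20*m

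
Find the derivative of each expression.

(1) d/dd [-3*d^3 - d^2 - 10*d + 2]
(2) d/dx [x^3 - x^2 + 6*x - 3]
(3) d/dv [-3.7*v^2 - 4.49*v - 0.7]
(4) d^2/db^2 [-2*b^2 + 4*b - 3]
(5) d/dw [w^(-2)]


(1) = -9*d^2 - 2*d - 10
(2) = 3*x^2 - 2*x + 6
(3) = -7.4*v - 4.49
(4) = -4
(5) = -2/w^3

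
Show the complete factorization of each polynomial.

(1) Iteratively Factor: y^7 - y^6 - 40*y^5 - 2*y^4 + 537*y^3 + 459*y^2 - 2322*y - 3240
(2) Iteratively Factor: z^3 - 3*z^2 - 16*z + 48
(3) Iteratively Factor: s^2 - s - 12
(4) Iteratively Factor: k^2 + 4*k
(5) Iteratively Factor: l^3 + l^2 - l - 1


(1) = (y + 3)*(y^6 - 4*y^5 - 28*y^4 + 82*y^3 + 291*y^2 - 414*y - 1080) = (y - 3)*(y + 3)*(y^5 - y^4 - 31*y^3 - 11*y^2 + 258*y + 360) = (y - 4)*(y - 3)*(y + 3)*(y^4 + 3*y^3 - 19*y^2 - 87*y - 90) = (y - 4)*(y - 3)*(y + 3)^2*(y^3 - 19*y - 30) = (y - 4)*(y - 3)*(y + 2)*(y + 3)^2*(y^2 - 2*y - 15) = (y - 5)*(y - 4)*(y - 3)*(y + 2)*(y + 3)^2*(y + 3)
(2) = (z - 4)*(z^2 + z - 12) = (z - 4)*(z + 4)*(z - 3)
(3) = (s - 4)*(s + 3)
(4) = (k + 4)*(k)
(5) = (l + 1)*(l^2 - 1) = (l + 1)^2*(l - 1)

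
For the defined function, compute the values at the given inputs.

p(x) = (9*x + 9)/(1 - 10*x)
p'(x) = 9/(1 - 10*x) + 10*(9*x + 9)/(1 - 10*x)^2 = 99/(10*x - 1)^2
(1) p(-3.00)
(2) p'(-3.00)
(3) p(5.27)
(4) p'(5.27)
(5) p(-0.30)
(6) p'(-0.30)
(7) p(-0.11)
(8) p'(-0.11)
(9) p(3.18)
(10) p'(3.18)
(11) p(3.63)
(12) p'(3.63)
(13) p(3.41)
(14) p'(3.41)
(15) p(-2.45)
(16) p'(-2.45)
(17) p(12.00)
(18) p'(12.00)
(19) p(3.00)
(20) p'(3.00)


(1) = -0.58
(2) = 0.10
(3) = -1.09
(4) = 0.04
(5) = 1.58
(6) = 6.19
(7) = 3.81
(8) = 22.45
(9) = -1.22
(10) = 0.10
(11) = -1.18
(12) = 0.08
(13) = -1.20
(14) = 0.09
(15) = -0.51
(16) = 0.15
(17) = -0.98
(18) = 0.01
(19) = -1.24
(20) = 0.12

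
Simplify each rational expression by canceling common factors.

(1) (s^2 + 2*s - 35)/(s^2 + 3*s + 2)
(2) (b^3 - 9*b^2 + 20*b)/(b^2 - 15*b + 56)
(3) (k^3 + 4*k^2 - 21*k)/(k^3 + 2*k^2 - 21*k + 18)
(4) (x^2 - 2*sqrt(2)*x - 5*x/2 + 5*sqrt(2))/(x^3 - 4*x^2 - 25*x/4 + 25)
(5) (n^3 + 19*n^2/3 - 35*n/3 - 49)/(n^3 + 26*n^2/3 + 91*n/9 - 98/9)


(1) = (s^2 + 2*s - 35)/(s^2 + 3*s + 2)
(2) = (b^3 - 9*b^2 + 20*b)/(b^2 - 15*b + 56)
(3) = (k^2 + 7*k)/(k^2 + 5*k - 6)
(4) = (8*x - 16*sqrt(2))/(8*x^2 - 12*x - 80)
(5) = (3*n - 9)/(3*n - 2)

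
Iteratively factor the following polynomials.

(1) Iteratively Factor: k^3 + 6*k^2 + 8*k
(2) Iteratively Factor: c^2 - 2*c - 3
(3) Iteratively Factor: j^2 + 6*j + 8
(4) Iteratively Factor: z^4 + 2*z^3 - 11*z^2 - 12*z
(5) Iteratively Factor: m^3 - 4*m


(1) = (k + 4)*(k^2 + 2*k) = (k + 2)*(k + 4)*(k)
(2) = (c - 3)*(c + 1)
(3) = (j + 4)*(j + 2)
(4) = (z)*(z^3 + 2*z^2 - 11*z - 12) = z*(z + 4)*(z^2 - 2*z - 3) = z*(z - 3)*(z + 4)*(z + 1)
(5) = (m)*(m^2 - 4) = m*(m - 2)*(m + 2)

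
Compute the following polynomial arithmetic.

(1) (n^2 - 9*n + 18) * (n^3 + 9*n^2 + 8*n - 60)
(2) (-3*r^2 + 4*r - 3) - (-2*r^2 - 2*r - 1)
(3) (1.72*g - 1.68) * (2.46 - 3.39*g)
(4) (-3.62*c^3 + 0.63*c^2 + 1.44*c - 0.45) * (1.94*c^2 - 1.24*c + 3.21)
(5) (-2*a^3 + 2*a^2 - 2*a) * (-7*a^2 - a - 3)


(1) = n^5 - 55*n^3 + 30*n^2 + 684*n - 1080
(2) = -r^2 + 6*r - 2
(3) = -5.8308*g^2 + 9.9264*g - 4.1328
(4) = -7.0228*c^5 + 5.711*c^4 - 9.6078*c^3 - 0.6363*c^2 + 5.1804*c - 1.4445
(5) = 14*a^5 - 12*a^4 + 18*a^3 - 4*a^2 + 6*a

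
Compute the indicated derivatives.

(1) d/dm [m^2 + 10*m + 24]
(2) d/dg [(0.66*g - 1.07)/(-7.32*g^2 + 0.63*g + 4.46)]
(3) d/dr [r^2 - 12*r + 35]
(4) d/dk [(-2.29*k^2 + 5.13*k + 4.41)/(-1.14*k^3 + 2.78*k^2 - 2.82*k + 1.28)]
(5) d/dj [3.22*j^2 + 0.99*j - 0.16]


(1) = 2*m + 10
(2) = (4.8312*g^2 - 15.6648*g + 3.6177)/(53.5824*g^4 - 9.2232*g^3 - 64.8975*g^2 + 5.6196*g + 19.8916)
(3) = 2*r - 12
(4) = (-2.6106*k^4 + 11.6964*k^3 + 7.2786*k^2 - 30.382*k + 19.0026)/(1.2996*k^6 - 6.3384*k^5 + 14.158*k^4 - 18.5976*k^3 + 15.0692*k^2 - 7.2192*k + 1.6384)
(5) = 6.44*j + 0.99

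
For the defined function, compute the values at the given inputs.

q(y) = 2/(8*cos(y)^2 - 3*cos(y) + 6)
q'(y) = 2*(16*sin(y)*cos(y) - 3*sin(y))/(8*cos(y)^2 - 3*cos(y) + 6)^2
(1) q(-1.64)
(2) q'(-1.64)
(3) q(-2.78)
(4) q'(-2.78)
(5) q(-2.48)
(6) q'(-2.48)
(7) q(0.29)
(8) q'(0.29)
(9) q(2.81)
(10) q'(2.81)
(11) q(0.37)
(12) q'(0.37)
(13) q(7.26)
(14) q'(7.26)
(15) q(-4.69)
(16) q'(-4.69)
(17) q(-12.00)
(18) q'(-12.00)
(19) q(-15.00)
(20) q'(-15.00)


(1) = 0.32
(2) = 0.21
(3) = 0.13
(4) = 0.05
(5) = 0.15
(6) = 0.11
(7) = 0.19
(8) = 0.06
(9) = 0.13
(10) = -0.05
(11) = 0.20
(12) = 0.08
(13) = 0.29
(14) = 0.21
(15) = 0.33
(16) = -0.18
(17) = 0.22
(18) = 0.13
(19) = 0.16
(20) = 0.12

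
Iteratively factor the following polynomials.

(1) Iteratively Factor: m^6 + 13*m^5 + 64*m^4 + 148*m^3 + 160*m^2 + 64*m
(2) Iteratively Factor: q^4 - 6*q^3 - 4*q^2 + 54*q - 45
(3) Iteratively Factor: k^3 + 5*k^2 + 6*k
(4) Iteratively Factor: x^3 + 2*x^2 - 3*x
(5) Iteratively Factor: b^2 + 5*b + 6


(1) = (m + 4)*(m^5 + 9*m^4 + 28*m^3 + 36*m^2 + 16*m) = (m + 2)*(m + 4)*(m^4 + 7*m^3 + 14*m^2 + 8*m) = (m + 2)*(m + 4)^2*(m^3 + 3*m^2 + 2*m) = (m + 1)*(m + 2)*(m + 4)^2*(m^2 + 2*m) = m*(m + 1)*(m + 2)*(m + 4)^2*(m + 2)
(2) = (q + 3)*(q^3 - 9*q^2 + 23*q - 15) = (q - 5)*(q + 3)*(q^2 - 4*q + 3) = (q - 5)*(q - 1)*(q + 3)*(q - 3)
(3) = (k + 2)*(k^2 + 3*k) = k*(k + 2)*(k + 3)
(4) = (x - 1)*(x^2 + 3*x) = (x - 1)*(x + 3)*(x)
(5) = (b + 2)*(b + 3)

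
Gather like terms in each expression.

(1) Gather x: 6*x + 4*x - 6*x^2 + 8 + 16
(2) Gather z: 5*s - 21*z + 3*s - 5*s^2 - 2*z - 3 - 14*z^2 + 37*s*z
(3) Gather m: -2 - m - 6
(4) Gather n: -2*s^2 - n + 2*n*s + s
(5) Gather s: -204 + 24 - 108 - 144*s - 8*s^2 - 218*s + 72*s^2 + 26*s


(1) = -6*x^2 + 10*x + 24
(2) = -5*s^2 + 8*s - 14*z^2 + z*(37*s - 23) - 3
(3) = -m - 8
(4) = n*(2*s - 1) - 2*s^2 + s
(5) = 64*s^2 - 336*s - 288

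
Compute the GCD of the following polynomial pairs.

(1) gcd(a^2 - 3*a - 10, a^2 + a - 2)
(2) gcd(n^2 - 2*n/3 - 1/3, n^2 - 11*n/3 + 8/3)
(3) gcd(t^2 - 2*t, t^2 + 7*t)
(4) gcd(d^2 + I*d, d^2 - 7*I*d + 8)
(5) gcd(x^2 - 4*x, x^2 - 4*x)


(1) = a + 2
(2) = n - 1
(3) = t
(4) = d + I
(5) = x^2 - 4*x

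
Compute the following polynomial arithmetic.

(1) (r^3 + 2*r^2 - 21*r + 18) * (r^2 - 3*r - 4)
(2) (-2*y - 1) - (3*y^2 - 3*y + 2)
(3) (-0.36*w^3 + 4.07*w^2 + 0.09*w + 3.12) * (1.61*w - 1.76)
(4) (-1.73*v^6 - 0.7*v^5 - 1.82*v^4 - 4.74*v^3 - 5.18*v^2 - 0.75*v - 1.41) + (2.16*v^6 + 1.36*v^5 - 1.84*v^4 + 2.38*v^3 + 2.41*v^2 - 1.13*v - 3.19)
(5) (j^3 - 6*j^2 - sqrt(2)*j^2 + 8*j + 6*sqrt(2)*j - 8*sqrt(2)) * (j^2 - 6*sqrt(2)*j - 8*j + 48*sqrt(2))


(1) = r^5 - r^4 - 31*r^3 + 73*r^2 + 30*r - 72
(2) = -3*y^2 + y - 3
(3) = -0.5796*w^4 + 7.1863*w^3 - 7.0183*w^2 + 4.8648*w - 5.4912
(4) = 0.43*v^6 + 0.66*v^5 - 3.66*v^4 - 2.36*v^3 - 2.77*v^2 - 1.88*v - 4.6
(5) = j^5 - 14*j^4 - 7*sqrt(2)*j^4 + 68*j^3 + 98*sqrt(2)*j^3 - 392*sqrt(2)*j^2 - 232*j^2 + 448*sqrt(2)*j + 672*j - 768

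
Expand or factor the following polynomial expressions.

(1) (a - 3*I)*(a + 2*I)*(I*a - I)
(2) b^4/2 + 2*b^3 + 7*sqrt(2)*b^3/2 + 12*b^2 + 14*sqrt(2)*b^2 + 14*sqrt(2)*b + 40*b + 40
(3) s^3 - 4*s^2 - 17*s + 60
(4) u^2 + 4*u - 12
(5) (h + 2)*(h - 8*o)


(1) = I*a^3 + a^2 - I*a^2 - a + 6*I*a - 6*I
(2) = (b/2 + 1)*(b + 2)*(b + 2*sqrt(2))*(b + 5*sqrt(2))
(3) = (s - 5)*(s - 3)*(s + 4)
(4) = (u - 2)*(u + 6)
(5) = h^2 - 8*h*o + 2*h - 16*o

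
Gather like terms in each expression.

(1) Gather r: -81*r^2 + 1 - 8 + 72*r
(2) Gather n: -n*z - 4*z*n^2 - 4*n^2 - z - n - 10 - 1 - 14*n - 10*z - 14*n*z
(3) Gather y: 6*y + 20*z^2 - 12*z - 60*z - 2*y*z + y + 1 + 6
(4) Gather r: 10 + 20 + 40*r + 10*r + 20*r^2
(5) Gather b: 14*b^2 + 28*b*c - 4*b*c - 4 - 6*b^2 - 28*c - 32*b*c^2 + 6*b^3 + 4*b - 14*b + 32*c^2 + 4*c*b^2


(1) = -81*r^2 + 72*r - 7
(2) = n^2*(-4*z - 4) + n*(-15*z - 15) - 11*z - 11
(3) = y*(7 - 2*z) + 20*z^2 - 72*z + 7
(4) = 20*r^2 + 50*r + 30
(5) = 6*b^3 + b^2*(4*c + 8) + b*(-32*c^2 + 24*c - 10) + 32*c^2 - 28*c - 4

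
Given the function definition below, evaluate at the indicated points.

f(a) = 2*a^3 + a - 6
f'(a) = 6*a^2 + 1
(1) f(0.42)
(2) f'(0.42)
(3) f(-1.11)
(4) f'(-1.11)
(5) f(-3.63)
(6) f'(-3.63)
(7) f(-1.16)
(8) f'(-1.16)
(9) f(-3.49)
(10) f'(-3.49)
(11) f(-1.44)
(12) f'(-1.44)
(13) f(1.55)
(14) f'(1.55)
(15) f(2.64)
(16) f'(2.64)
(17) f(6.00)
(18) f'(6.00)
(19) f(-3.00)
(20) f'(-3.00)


(1) = -5.43
(2) = 2.06
(3) = -9.85
(4) = 8.39
(5) = -105.29
(6) = 80.06
(7) = -10.28
(8) = 9.07
(9) = -94.51
(10) = 74.08
(11) = -13.41
(12) = 13.44
(13) = 3.00
(14) = 15.42
(15) = 33.44
(16) = 42.82
(17) = 432.00
(18) = 217.00
(19) = -63.00
(20) = 55.00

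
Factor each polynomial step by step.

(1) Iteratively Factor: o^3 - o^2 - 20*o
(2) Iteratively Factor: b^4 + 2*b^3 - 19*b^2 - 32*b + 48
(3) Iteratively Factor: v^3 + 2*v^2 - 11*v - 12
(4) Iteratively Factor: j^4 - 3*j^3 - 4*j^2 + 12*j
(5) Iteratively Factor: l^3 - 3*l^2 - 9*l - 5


(1) = (o + 4)*(o^2 - 5*o) = o*(o + 4)*(o - 5)
(2) = (b - 1)*(b^3 + 3*b^2 - 16*b - 48) = (b - 4)*(b - 1)*(b^2 + 7*b + 12) = (b - 4)*(b - 1)*(b + 4)*(b + 3)
(3) = (v - 3)*(v^2 + 5*v + 4) = (v - 3)*(v + 1)*(v + 4)
(4) = (j - 3)*(j^3 - 4*j) = j*(j - 3)*(j^2 - 4) = j*(j - 3)*(j + 2)*(j - 2)
(5) = (l - 5)*(l^2 + 2*l + 1) = (l - 5)*(l + 1)*(l + 1)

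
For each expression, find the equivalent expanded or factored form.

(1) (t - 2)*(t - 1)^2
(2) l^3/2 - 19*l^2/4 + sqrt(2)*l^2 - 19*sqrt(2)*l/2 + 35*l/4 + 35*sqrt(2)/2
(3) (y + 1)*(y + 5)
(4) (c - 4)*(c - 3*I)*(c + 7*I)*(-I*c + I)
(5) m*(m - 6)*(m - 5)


(1) = t^3 - 4*t^2 + 5*t - 2
(2) = (l/2 + sqrt(2))*(l - 7)*(l - 5/2)
(3) = y^2 + 6*y + 5
(4) = -I*c^4 + 4*c^3 + 5*I*c^3 - 20*c^2 - 25*I*c^2 + 16*c + 105*I*c - 84*I
(5) = m^3 - 11*m^2 + 30*m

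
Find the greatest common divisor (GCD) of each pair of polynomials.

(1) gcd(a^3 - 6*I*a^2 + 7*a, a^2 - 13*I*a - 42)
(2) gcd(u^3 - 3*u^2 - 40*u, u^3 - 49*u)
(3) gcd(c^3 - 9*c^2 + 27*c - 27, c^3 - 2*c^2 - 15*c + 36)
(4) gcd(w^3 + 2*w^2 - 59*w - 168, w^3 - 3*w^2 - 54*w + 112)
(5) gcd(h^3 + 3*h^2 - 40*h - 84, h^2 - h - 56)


(1) = gcd(a*(a - 7*I)*(a + I), (a - 7*I)*(a - 6*I)) = a - 7*I
(2) = gcd(u*(u - 8)*(u + 5), u*(u - 7)*(u + 7)) = u
(3) = gcd((c - 3)^3, (c - 3)^2*(c + 4)) = c^2 - 6*c + 9
(4) = w^2 - w - 56
(5) = gcd((h - 6)*(h + 2)*(h + 7), (h - 8)*(h + 7)) = h + 7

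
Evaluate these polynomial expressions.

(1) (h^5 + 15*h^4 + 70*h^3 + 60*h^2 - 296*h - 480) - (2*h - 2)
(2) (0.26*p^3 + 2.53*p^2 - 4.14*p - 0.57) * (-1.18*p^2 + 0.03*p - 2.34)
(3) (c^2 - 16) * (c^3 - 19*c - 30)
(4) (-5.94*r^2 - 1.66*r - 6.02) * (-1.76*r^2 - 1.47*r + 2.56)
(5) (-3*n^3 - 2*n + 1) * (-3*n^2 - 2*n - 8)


(1) = h^5 + 15*h^4 + 70*h^3 + 60*h^2 - 298*h - 478
(2) = -0.3068*p^5 - 2.9776*p^4 + 4.3527*p^3 - 5.3718*p^2 + 9.6705*p + 1.3338
(3) = c^5 - 35*c^3 - 30*c^2 + 304*c + 480
(4) = 10.4544*r^4 + 11.6534*r^3 - 2.171*r^2 + 4.5998*r - 15.4112
(5) = 9*n^5 + 6*n^4 + 30*n^3 + n^2 + 14*n - 8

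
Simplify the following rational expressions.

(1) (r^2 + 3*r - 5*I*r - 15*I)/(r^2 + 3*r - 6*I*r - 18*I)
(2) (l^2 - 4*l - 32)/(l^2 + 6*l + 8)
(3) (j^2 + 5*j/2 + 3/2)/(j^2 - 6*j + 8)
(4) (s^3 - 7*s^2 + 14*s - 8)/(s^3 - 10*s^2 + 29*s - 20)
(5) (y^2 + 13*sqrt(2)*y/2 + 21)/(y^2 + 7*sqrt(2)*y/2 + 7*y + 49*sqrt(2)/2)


(1) = (r - 5*I)/(r - 6*I)
(2) = (l - 8)/(l + 2)
(3) = (2*j^2 + 5*j + 3)/(2*j^2 - 12*j + 16)
(4) = (s - 2)/(s - 5)
(5) = (4*y + 12*sqrt(2))/(4*y + 28)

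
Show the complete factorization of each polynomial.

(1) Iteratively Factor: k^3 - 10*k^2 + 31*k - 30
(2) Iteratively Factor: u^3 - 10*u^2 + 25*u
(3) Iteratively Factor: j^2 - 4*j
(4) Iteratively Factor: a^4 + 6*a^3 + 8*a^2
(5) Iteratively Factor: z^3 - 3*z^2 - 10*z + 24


(1) = (k - 3)*(k^2 - 7*k + 10) = (k - 3)*(k - 2)*(k - 5)
(2) = (u)*(u^2 - 10*u + 25) = u*(u - 5)*(u - 5)
(3) = (j - 4)*(j)
(4) = (a + 2)*(a^3 + 4*a^2) = a*(a + 2)*(a^2 + 4*a) = a*(a + 2)*(a + 4)*(a)
(5) = (z - 2)*(z^2 - z - 12) = (z - 4)*(z - 2)*(z + 3)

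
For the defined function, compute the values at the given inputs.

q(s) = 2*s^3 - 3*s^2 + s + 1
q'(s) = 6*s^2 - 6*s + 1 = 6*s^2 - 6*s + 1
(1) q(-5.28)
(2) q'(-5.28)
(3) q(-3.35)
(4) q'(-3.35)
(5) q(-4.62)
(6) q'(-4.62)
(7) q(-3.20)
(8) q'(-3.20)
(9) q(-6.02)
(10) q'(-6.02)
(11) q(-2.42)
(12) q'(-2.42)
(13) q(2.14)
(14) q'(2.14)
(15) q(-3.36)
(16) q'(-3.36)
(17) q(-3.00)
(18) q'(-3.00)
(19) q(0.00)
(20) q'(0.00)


(1) = -382.31
(2) = 199.95
(3) = -111.21
(4) = 88.44
(5) = -264.88
(6) = 156.79
(7) = -98.46
(8) = 81.64
(9) = -550.08
(10) = 254.56
(11) = -47.33
(12) = 50.66
(13) = 9.00
(14) = 15.64
(15) = -112.09
(16) = 88.90
(17) = -83.00
(18) = 73.00
(19) = 1.00
(20) = 1.00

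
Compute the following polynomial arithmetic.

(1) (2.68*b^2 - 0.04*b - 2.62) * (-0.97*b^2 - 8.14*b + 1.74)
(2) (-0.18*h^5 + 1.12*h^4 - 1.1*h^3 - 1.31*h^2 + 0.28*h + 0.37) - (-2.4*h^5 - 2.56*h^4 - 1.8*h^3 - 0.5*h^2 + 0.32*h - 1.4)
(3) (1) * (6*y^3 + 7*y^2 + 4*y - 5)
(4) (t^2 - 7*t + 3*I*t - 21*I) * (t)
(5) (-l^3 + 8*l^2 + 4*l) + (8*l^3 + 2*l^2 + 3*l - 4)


(1) = -2.5996*b^4 - 21.7764*b^3 + 7.5302*b^2 + 21.2572*b - 4.5588
(2) = 2.22*h^5 + 3.68*h^4 + 0.7*h^3 - 0.81*h^2 - 0.04*h + 1.77
(3) = 6*y^3 + 7*y^2 + 4*y - 5
(4) = t^3 - 7*t^2 + 3*I*t^2 - 21*I*t
(5) = 7*l^3 + 10*l^2 + 7*l - 4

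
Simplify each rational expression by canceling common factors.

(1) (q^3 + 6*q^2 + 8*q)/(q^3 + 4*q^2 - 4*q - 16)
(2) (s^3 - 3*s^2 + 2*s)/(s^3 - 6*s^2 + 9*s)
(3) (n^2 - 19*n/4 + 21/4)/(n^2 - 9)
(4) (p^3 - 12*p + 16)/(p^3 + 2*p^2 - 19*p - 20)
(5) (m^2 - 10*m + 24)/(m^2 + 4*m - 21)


(1) = q/(q - 2)
(2) = (s^2 - 3*s + 2)/(s^2 - 6*s + 9)
(3) = (4*n - 7)/(4*n + 12)
(4) = (p^3 - 12*p + 16)/(p^3 + 2*p^2 - 19*p - 20)
(5) = (m^2 - 10*m + 24)/(m^2 + 4*m - 21)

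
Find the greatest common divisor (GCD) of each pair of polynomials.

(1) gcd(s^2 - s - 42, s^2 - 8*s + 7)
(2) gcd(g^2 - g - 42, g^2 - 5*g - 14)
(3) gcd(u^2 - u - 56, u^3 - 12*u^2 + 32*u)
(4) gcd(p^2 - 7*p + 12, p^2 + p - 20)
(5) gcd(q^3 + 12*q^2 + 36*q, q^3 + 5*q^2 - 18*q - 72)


(1) = gcd((s - 7)*(s + 6), (s - 7)*(s - 1)) = s - 7
(2) = gcd((g - 7)*(g + 6), (g - 7)*(g + 2)) = g - 7
(3) = gcd((u - 8)*(u + 7), u*(u - 8)*(u - 4)) = u - 8
(4) = gcd((p - 4)*(p - 3), (p - 4)*(p + 5)) = p - 4
(5) = q + 6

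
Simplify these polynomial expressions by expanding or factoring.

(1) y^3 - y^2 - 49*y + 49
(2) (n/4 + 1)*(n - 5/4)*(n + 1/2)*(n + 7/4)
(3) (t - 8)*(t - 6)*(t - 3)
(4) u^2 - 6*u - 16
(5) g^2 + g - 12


(1) = (y - 7)*(y - 1)*(y + 7)
(2) = n^4/4 + 5*n^3/4 + 33*n^2/64 - 283*n/128 - 35/32
(3) = t^3 - 17*t^2 + 90*t - 144
(4) = (u - 8)*(u + 2)
(5) = (g - 3)*(g + 4)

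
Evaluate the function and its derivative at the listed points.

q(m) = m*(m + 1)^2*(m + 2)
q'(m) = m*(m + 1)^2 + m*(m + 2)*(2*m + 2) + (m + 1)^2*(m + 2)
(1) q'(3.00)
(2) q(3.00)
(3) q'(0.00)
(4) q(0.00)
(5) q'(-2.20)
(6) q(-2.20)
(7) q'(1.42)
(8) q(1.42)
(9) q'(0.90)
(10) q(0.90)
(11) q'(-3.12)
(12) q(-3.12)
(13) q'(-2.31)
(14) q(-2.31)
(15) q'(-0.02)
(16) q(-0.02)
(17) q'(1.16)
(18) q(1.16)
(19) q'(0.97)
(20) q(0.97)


(1) = 248.00
(2) = 240.00
(3) = 2.00
(4) = 0.00
(5) = -4.51
(6) = 0.63
(7) = 51.85
(8) = 28.44
(9) = 23.64
(10) = 9.42
(11) = -33.87
(12) = 15.71
(13) = -6.37
(14) = 1.23
(15) = 1.80
(16) = -0.04
(17) = 35.99
(18) = 17.10
(19) = 26.64
(20) = 11.18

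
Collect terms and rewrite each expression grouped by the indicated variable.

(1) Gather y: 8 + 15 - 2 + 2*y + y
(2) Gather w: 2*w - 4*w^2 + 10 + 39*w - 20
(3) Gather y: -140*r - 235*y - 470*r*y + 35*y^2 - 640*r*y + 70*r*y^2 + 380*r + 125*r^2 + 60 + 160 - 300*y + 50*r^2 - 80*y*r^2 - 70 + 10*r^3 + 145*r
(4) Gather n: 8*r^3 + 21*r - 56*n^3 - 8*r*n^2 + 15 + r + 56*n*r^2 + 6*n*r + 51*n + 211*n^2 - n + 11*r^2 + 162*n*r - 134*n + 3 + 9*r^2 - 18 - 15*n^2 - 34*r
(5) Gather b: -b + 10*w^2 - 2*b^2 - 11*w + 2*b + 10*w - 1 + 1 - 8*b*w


(1) = 3*y + 21
(2) = -4*w^2 + 41*w - 10
(3) = 10*r^3 + 175*r^2 + 385*r + y^2*(70*r + 35) + y*(-80*r^2 - 1110*r - 535) + 150
(4) = -56*n^3 + n^2*(196 - 8*r) + n*(56*r^2 + 168*r - 84) + 8*r^3 + 20*r^2 - 12*r
(5) = -2*b^2 + b*(1 - 8*w) + 10*w^2 - w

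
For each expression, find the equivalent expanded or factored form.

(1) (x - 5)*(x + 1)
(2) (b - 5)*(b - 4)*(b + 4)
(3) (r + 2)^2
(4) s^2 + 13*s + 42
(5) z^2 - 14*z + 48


(1) = x^2 - 4*x - 5
(2) = b^3 - 5*b^2 - 16*b + 80
(3) = r^2 + 4*r + 4
(4) = (s + 6)*(s + 7)
(5) = (z - 8)*(z - 6)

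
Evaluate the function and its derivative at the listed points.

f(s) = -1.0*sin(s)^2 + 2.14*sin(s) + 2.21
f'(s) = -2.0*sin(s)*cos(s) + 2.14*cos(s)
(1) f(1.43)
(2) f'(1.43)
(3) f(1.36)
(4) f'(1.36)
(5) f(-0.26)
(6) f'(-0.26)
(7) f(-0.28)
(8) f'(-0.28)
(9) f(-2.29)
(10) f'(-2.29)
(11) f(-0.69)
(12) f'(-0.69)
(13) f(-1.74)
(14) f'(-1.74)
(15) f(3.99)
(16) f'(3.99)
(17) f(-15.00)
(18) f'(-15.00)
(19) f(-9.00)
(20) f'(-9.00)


(1) = 3.35
(2) = 0.02
(3) = 3.35
(4) = 0.04
(5) = 1.59
(6) = 2.56
(7) = 1.54
(8) = 2.59
(9) = 0.03
(10) = -2.40
(11) = 0.44
(12) = 2.63
(13) = -0.87
(14) = -0.69
(15) = 0.04
(16) = -2.41
(17) = 0.40
(18) = -2.61
(19) = 1.16
(20) = -2.70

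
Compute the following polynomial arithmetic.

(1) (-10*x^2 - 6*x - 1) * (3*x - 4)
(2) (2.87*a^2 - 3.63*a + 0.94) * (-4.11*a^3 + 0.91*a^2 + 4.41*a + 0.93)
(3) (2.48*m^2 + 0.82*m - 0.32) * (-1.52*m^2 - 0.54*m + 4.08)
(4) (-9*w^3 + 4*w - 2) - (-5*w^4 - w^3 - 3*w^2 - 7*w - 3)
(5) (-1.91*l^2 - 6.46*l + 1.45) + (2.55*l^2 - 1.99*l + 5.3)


(1) = -30*x^3 + 22*x^2 + 21*x + 4
(2) = -11.7957*a^5 + 17.531*a^4 + 5.49*a^3 - 12.4838*a^2 + 0.7695*a + 0.8742
(3) = -3.7696*m^4 - 2.5856*m^3 + 10.162*m^2 + 3.5184*m - 1.3056
(4) = 5*w^4 - 8*w^3 + 3*w^2 + 11*w + 1
(5) = 0.64*l^2 - 8.45*l + 6.75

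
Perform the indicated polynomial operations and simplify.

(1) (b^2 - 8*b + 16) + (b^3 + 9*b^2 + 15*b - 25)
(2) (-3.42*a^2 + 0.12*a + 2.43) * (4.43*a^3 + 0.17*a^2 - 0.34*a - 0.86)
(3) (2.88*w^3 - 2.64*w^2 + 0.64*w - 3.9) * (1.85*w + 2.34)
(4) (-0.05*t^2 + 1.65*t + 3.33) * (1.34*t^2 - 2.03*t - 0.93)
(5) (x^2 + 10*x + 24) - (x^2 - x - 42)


(1) = b^3 + 10*b^2 + 7*b - 9
(2) = -15.1506*a^5 - 0.0498*a^4 + 11.9481*a^3 + 3.3135*a^2 - 0.9294*a - 2.0898
(3) = 5.328*w^4 + 1.8552*w^3 - 4.9936*w^2 - 5.7174*w - 9.126
(4) = -0.067*t^4 + 2.3125*t^3 + 1.1592*t^2 - 8.2944*t - 3.0969
(5) = 11*x + 66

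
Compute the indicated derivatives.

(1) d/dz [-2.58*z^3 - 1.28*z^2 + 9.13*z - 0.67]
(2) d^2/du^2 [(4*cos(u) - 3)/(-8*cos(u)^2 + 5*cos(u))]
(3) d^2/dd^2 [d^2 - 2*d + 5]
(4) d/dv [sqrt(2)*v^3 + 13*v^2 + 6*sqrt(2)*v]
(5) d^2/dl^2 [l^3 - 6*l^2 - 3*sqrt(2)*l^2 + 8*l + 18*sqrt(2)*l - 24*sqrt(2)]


(1) = -7.74*z^2 - 2.56*z + 9.13
(2) = (-608*sin(u)^4/cos(u)^3 - 256*sin(u)^2 + 104 - 139/cos(u) - 720/cos(u)^2 + 758/cos(u)^3)/(8*cos(u) - 5)^3
(3) = 2
(4) = 3*sqrt(2)*v^2 + 26*v + 6*sqrt(2)
(5) = 6*l - 12 - 6*sqrt(2)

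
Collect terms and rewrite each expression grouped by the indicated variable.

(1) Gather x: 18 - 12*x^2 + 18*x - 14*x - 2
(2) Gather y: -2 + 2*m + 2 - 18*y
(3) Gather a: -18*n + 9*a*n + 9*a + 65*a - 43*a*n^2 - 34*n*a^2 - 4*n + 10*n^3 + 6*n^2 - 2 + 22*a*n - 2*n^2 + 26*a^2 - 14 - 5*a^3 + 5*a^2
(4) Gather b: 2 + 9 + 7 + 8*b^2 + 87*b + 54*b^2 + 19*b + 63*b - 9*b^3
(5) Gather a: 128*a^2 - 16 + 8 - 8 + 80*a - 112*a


(1) = -12*x^2 + 4*x + 16
(2) = 2*m - 18*y
(3) = -5*a^3 + a^2*(31 - 34*n) + a*(-43*n^2 + 31*n + 74) + 10*n^3 + 4*n^2 - 22*n - 16
(4) = -9*b^3 + 62*b^2 + 169*b + 18
(5) = 128*a^2 - 32*a - 16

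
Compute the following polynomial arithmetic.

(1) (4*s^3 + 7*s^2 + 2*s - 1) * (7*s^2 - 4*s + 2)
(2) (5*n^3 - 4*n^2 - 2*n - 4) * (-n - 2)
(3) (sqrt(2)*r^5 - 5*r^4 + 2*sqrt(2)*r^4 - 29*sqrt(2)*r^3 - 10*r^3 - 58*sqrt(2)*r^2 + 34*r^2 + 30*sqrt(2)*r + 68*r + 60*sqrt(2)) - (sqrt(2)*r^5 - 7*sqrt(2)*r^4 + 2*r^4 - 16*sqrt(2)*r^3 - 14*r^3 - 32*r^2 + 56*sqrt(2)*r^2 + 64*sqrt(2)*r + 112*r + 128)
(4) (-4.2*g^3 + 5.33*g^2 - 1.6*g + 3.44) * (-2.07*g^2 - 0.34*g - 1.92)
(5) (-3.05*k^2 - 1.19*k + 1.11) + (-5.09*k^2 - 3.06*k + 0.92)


(1) = 28*s^5 + 33*s^4 - 6*s^3 - s^2 + 8*s - 2
(2) = -5*n^4 - 6*n^3 + 10*n^2 + 8*n + 8
(3) = -7*r^4 + 9*sqrt(2)*r^4 - 13*sqrt(2)*r^3 + 4*r^3 - 114*sqrt(2)*r^2 + 66*r^2 - 34*sqrt(2)*r - 44*r - 128 + 60*sqrt(2)
(4) = 8.694*g^5 - 9.6051*g^4 + 9.5638*g^3 - 16.8104*g^2 + 1.9024*g - 6.6048
(5) = -8.14*k^2 - 4.25*k + 2.03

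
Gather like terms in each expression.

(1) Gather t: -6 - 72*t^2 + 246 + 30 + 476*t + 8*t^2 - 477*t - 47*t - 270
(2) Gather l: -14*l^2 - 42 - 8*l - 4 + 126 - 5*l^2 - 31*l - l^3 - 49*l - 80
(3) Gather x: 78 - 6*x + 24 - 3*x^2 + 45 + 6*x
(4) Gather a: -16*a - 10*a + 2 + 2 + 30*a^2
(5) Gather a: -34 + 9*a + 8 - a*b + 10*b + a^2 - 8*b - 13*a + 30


(1) = -64*t^2 - 48*t
(2) = -l^3 - 19*l^2 - 88*l
(3) = 147 - 3*x^2
(4) = 30*a^2 - 26*a + 4
(5) = a^2 + a*(-b - 4) + 2*b + 4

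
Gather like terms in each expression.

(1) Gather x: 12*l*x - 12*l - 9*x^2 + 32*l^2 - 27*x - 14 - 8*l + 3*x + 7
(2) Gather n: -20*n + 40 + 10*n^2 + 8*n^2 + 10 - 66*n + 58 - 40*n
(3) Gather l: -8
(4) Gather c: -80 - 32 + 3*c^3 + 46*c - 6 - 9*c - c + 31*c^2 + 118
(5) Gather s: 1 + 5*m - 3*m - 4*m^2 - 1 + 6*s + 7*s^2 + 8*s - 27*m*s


(1) = 32*l^2 - 20*l - 9*x^2 + x*(12*l - 24) - 7
(2) = 18*n^2 - 126*n + 108
(3) = -8
(4) = 3*c^3 + 31*c^2 + 36*c
(5) = -4*m^2 + 2*m + 7*s^2 + s*(14 - 27*m)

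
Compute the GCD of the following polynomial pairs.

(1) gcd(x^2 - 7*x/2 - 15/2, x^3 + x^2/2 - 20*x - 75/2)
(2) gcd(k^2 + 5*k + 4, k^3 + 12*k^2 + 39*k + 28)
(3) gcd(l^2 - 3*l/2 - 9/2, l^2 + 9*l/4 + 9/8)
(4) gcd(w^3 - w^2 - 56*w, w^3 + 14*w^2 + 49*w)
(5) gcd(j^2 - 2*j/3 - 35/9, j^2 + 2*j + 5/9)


(1) = x - 5
(2) = gcd((k + 1)*(k + 4), (k + 1)*(k + 4)*(k + 7)) = k^2 + 5*k + 4
(3) = l + 3/2
(4) = w^2 + 7*w
(5) = gcd((j - 7/3)*(j + 5/3), (j + 1/3)*(j + 5/3)) = j + 5/3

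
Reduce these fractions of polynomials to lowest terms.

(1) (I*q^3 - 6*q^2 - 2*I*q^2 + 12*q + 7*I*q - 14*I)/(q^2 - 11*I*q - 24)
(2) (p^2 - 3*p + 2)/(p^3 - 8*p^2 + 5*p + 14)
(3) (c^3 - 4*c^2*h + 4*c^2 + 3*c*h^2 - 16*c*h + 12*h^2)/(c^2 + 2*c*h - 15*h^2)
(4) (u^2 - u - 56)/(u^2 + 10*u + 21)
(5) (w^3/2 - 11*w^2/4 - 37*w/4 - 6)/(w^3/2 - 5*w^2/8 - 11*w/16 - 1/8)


(1) = (I*q^3 + q^2*(-6 - 2*I) + q*(12 + 7*I) - 14*I)/(q^2 - 11*I*q - 24)
(2) = (p - 1)/(p^2 - 6*p - 7)
(3) = (c^2 - c*h + 4*c - 4*h)/(c + 5*h)
(4) = (u - 8)/(u + 3)
(5) = (8*w^3 - 44*w^2 - 148*w - 96)/(8*w^3 - 10*w^2 - 11*w - 2)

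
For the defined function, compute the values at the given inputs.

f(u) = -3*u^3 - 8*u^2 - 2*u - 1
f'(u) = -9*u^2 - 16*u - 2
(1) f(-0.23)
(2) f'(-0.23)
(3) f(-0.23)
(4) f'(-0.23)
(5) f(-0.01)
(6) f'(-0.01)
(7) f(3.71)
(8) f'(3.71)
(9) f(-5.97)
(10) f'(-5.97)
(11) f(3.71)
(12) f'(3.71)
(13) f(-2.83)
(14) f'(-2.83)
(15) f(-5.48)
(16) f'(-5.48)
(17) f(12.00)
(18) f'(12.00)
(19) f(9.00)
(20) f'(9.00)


(1) = -0.93
(2) = 1.20
(3) = -0.93
(4) = 1.20
(5) = -0.98
(6) = -1.84
(7) = -271.73
(8) = -185.24
(9) = 364.14
(10) = -227.25
(11) = -271.73
(12) = -185.24
(13) = 8.58
(14) = -28.80
(15) = 263.42
(16) = -184.59
(17) = -6361.00
(18) = -1490.00
(19) = -2854.00
(20) = -875.00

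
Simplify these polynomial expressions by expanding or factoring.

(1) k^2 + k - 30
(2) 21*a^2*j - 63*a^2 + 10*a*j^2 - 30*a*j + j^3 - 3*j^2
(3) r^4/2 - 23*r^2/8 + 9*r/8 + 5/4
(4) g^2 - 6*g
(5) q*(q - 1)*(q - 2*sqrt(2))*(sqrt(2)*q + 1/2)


(1) = (k - 5)*(k + 6)
(2) = (3*a + j)*(7*a + j)*(j - 3)
(3) = (r/2 + 1/4)*(r - 2)*(r - 1)*(r + 5/2)
(4) = g*(g - 6)
(5) = sqrt(2)*q^4 - 7*q^3/2 - sqrt(2)*q^3 - sqrt(2)*q^2 + 7*q^2/2 + sqrt(2)*q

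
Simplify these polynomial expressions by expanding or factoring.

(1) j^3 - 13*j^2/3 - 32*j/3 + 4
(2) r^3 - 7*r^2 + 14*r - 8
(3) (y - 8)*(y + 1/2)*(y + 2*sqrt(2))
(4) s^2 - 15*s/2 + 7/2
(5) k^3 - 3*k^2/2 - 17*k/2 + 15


(1) = (j - 6)*(j - 1/3)*(j + 2)
(2) = (r - 4)*(r - 2)*(r - 1)
(3) = y^3 - 15*y^2/2 + 2*sqrt(2)*y^2 - 15*sqrt(2)*y - 4*y - 8*sqrt(2)
(4) = (s - 7)*(s - 1/2)
(5) = (k - 5/2)*(k - 2)*(k + 3)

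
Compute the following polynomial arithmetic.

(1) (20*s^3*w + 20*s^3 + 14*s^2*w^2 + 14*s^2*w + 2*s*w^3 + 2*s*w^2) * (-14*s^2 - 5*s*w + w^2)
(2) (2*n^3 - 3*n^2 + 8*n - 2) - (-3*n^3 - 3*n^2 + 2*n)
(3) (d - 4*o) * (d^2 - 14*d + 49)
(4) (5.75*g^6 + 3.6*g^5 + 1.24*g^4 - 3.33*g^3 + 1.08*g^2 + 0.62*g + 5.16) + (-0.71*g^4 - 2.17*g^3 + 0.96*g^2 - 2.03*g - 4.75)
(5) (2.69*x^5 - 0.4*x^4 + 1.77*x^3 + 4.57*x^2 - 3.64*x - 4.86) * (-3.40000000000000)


(1) = -280*s^5*w - 280*s^5 - 296*s^4*w^2 - 296*s^4*w - 78*s^3*w^3 - 78*s^3*w^2 + 4*s^2*w^4 + 4*s^2*w^3 + 2*s*w^5 + 2*s*w^4
(2) = 5*n^3 + 6*n - 2
(3) = d^3 - 4*d^2*o - 14*d^2 + 56*d*o + 49*d - 196*o
(4) = 5.75*g^6 + 3.6*g^5 + 0.53*g^4 - 5.5*g^3 + 2.04*g^2 - 1.41*g + 0.41
(5) = -9.146*x^5 + 1.36*x^4 - 6.018*x^3 - 15.538*x^2 + 12.376*x + 16.524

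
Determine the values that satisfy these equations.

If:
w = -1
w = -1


Then:
w = -1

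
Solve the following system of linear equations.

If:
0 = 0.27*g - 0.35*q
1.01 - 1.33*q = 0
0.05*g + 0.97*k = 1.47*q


Then:
g = 0.98
k = 1.10
q = 0.76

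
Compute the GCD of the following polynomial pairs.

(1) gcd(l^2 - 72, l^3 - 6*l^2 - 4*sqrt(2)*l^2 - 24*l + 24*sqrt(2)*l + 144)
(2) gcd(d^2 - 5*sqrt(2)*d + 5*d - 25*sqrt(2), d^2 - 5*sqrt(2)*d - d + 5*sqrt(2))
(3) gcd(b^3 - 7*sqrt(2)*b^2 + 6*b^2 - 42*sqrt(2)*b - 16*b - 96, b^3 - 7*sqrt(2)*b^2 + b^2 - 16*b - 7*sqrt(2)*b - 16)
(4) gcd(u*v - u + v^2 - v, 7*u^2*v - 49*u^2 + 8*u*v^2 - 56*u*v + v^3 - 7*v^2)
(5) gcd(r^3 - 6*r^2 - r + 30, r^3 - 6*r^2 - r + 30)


(1) = l - 6*sqrt(2)
(2) = gcd((d + 5)*(d - 5*sqrt(2)), (d - 1)*(d - 5*sqrt(2))) = d - 5*sqrt(2)
(3) = b^2 - 7*sqrt(2)*b - 16
(4) = gcd((u + v)*(v - 1), (u + v)*(7*u + v)*(v - 7)) = u + v
(5) = gcd((r - 5)*(r - 3)*(r + 2), (r - 5)*(r - 3)*(r + 2)) = r^3 - 6*r^2 - r + 30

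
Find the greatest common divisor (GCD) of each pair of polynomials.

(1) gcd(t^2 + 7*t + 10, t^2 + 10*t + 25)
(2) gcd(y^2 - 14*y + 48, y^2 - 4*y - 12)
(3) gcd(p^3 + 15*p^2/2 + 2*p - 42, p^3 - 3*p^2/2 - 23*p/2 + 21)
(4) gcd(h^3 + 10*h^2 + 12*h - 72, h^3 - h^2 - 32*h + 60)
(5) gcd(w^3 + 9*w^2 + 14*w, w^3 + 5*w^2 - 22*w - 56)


(1) = t + 5
(2) = gcd((y - 8)*(y - 6), (y - 6)*(y + 2)) = y - 6
(3) = p^2 + 3*p/2 - 7
(4) = h^2 + 4*h - 12
(5) = w^2 + 9*w + 14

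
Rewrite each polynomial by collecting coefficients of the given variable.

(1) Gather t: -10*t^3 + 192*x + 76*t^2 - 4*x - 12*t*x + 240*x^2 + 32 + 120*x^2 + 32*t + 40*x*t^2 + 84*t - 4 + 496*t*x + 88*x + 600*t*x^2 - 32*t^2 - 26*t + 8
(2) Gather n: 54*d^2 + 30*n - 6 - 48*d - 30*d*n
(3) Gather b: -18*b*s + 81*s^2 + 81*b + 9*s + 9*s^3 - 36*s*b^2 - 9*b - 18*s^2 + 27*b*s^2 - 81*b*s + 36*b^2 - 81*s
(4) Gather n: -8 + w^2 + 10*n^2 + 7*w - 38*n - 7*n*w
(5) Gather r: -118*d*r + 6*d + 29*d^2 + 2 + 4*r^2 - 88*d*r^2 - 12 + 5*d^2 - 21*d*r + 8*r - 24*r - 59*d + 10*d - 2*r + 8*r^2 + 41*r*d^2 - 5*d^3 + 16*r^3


(1) = -10*t^3 + t^2*(40*x + 44) + t*(600*x^2 + 484*x + 90) + 360*x^2 + 276*x + 36
(2) = 54*d^2 - 48*d + n*(30 - 30*d) - 6
(3) = b^2*(36 - 36*s) + b*(27*s^2 - 99*s + 72) + 9*s^3 + 63*s^2 - 72*s
(4) = 10*n^2 + n*(-7*w - 38) + w^2 + 7*w - 8
(5) = -5*d^3 + 34*d^2 - 43*d + 16*r^3 + r^2*(12 - 88*d) + r*(41*d^2 - 139*d - 18) - 10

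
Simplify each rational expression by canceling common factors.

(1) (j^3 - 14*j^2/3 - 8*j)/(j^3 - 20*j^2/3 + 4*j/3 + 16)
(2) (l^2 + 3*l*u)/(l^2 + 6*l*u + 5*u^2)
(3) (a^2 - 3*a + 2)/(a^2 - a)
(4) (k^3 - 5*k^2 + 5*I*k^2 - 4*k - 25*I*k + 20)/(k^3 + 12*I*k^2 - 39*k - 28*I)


(1) = j/(j - 2)
(2) = (l^2 + 3*l*u)/(l^2 + 6*l*u + 5*u^2)
(3) = (a - 2)/a
(4) = (k - 5)/(k + 7*I)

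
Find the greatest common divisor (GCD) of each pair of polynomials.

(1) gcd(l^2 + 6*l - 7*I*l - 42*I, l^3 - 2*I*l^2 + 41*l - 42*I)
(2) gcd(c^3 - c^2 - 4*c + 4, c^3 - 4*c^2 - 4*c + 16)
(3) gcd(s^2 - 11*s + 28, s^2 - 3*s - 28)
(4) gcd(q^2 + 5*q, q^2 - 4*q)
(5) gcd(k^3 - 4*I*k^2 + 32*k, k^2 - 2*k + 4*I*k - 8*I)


(1) = gcd((l + 6)*(l - 7*I), (l - 7*I)*(l - I)*(l + 6*I)) = l - 7*I
(2) = c^2 - 4
(3) = s - 7
(4) = q
(5) = gcd(k*(k - 8*I)*(k + 4*I), (k - 2)*(k + 4*I)) = k + 4*I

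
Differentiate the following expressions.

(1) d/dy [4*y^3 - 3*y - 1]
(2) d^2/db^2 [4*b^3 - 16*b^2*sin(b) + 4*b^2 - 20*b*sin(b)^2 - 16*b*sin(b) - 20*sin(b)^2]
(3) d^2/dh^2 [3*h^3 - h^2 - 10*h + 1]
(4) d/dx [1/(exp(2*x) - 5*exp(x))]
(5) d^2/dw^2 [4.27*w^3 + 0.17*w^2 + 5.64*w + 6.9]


(1) = 12*y^2 - 3
(2) = 16*b^2*sin(b) + 16*b*sin(b) - 64*b*cos(b) - 40*b*cos(2*b) + 24*b - 32*sqrt(2)*sin(b + pi/4) - 40*sqrt(2)*sin(2*b + pi/4) + 8
(3) = 18*h - 2
(4) = (5 - 2*exp(x))*exp(-x)/(exp(x) - 5)^2
(5) = 25.62*w + 0.34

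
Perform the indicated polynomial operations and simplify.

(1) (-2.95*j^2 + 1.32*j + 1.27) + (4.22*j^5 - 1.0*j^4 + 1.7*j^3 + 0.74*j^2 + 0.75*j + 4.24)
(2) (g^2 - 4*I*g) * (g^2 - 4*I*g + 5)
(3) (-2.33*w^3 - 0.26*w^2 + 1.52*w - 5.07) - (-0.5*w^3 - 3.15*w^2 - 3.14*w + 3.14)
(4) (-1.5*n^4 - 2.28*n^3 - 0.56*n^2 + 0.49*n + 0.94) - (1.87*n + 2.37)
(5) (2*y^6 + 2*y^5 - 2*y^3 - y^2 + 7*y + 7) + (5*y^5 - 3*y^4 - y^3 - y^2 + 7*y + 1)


(1) = 4.22*j^5 - 1.0*j^4 + 1.7*j^3 - 2.21*j^2 + 2.07*j + 5.51
(2) = g^4 - 8*I*g^3 - 11*g^2 - 20*I*g
(3) = -1.83*w^3 + 2.89*w^2 + 4.66*w - 8.21
(4) = -1.5*n^4 - 2.28*n^3 - 0.56*n^2 - 1.38*n - 1.43
(5) = 2*y^6 + 7*y^5 - 3*y^4 - 3*y^3 - 2*y^2 + 14*y + 8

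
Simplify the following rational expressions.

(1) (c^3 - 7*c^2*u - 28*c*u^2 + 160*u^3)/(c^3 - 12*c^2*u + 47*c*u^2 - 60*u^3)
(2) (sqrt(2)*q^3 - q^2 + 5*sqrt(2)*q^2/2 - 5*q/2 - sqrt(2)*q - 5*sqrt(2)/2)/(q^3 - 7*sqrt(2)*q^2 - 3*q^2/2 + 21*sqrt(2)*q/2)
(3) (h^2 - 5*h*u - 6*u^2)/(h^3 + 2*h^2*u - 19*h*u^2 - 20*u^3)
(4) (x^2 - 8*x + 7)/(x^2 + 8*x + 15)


(1) = (c^2 - 3*c*u - 40*u^2)/(c^2 - 8*c*u + 15*u^2)
(2) = (4*sqrt(2)*q^3 + q^2*(-4 + 10*sqrt(2)) + q*(-10 - 4*sqrt(2)) - 10*sqrt(2))/(4*q^3 + q^2*(-28*sqrt(2) - 6) + 42*sqrt(2)*q)
(3) = (-h + 6*u)/(-h^2 - h*u + 20*u^2)
(4) = (x^2 - 8*x + 7)/(x^2 + 8*x + 15)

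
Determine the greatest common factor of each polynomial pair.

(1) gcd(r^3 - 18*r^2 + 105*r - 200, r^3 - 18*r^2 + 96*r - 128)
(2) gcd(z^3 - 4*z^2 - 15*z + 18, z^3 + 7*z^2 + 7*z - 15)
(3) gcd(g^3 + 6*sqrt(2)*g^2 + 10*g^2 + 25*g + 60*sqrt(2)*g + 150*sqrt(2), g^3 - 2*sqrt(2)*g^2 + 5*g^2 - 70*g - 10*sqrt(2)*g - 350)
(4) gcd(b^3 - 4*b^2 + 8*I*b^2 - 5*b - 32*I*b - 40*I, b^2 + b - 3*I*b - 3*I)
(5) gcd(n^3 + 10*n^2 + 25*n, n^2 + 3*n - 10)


(1) = r - 8
(2) = z^2 + 2*z - 3
(3) = gcd((g + 5)^2*(g + 6*sqrt(2)), (g + 5)*(g - 7*sqrt(2))*(g + 5*sqrt(2))) = g + 5
(4) = gcd((b - 5)*(b + 1)*(b + 8*I), (b + 1)*(b - 3*I)) = b + 1
(5) = gcd(n*(n + 5)^2, (n - 2)*(n + 5)) = n + 5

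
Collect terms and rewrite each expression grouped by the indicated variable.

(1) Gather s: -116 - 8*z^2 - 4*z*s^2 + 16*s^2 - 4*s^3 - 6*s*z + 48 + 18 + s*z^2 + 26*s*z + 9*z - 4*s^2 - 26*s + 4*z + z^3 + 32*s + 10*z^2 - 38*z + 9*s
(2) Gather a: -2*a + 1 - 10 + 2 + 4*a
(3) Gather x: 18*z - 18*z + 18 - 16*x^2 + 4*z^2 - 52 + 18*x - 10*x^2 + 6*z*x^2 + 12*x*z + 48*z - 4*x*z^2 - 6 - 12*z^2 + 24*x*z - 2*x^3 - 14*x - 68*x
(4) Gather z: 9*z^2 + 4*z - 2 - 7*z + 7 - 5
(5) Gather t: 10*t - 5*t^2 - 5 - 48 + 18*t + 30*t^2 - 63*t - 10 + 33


(1) = -4*s^3 + s^2*(12 - 4*z) + s*(z^2 + 20*z + 15) + z^3 + 2*z^2 - 25*z - 50
(2) = 2*a - 7
(3) = -2*x^3 + x^2*(6*z - 26) + x*(-4*z^2 + 36*z - 64) - 8*z^2 + 48*z - 40
(4) = 9*z^2 - 3*z
(5) = 25*t^2 - 35*t - 30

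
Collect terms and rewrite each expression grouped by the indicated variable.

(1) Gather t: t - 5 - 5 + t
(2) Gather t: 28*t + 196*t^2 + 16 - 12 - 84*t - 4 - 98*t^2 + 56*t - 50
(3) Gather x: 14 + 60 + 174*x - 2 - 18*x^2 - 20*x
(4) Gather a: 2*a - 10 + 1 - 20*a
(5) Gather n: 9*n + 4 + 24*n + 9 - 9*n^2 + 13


(1) = 2*t - 10
(2) = 98*t^2 - 50
(3) = -18*x^2 + 154*x + 72
(4) = -18*a - 9
(5) = -9*n^2 + 33*n + 26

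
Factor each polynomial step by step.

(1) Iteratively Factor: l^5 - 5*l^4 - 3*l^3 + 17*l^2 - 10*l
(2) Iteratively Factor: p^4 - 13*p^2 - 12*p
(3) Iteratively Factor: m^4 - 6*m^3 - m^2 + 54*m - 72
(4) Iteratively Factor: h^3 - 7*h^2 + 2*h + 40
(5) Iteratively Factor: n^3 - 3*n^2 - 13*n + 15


(1) = (l)*(l^4 - 5*l^3 - 3*l^2 + 17*l - 10) = l*(l + 2)*(l^3 - 7*l^2 + 11*l - 5) = l*(l - 1)*(l + 2)*(l^2 - 6*l + 5) = l*(l - 5)*(l - 1)*(l + 2)*(l - 1)
(2) = (p - 4)*(p^3 + 4*p^2 + 3*p) = (p - 4)*(p + 1)*(p^2 + 3*p) = p*(p - 4)*(p + 1)*(p + 3)
(3) = (m - 4)*(m^3 - 2*m^2 - 9*m + 18) = (m - 4)*(m + 3)*(m^2 - 5*m + 6) = (m - 4)*(m - 2)*(m + 3)*(m - 3)
(4) = (h - 4)*(h^2 - 3*h - 10) = (h - 4)*(h + 2)*(h - 5)
(5) = (n - 1)*(n^2 - 2*n - 15) = (n - 5)*(n - 1)*(n + 3)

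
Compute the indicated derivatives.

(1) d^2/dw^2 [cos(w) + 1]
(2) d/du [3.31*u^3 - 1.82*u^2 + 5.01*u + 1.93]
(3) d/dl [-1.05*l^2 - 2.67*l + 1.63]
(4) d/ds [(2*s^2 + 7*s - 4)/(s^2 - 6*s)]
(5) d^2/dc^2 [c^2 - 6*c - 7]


(1) = -cos(w)
(2) = 9.93*u^2 - 3.64*u + 5.01
(3) = -2.1*l - 2.67
(4) = (-19*s^2 + 8*s - 24)/(s^2*(s^2 - 12*s + 36))
(5) = 2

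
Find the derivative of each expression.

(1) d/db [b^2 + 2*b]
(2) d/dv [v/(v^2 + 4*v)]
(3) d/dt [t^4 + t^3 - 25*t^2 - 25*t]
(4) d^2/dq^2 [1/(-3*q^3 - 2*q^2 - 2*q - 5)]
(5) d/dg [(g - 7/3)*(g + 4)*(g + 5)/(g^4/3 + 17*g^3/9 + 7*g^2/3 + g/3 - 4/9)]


(1) = 2*b + 2
(2) = -1/(v + 4)^2
(3) = 4*t^3 + 3*t^2 - 50*t - 25
(4) = 2*((9*q + 2)*(3*q^3 + 2*q^2 + 2*q + 5) - (9*q^2 + 4*q + 2)^2)/(3*q^3 + 2*q^2 + 2*q + 5)^3
(5) = 3*(-9*g^3 - 39*g^2 + 317*g + 27)/(9*g^5 + 21*g^4 + 10*g^3 - 6*g^2 - 3*g + 1)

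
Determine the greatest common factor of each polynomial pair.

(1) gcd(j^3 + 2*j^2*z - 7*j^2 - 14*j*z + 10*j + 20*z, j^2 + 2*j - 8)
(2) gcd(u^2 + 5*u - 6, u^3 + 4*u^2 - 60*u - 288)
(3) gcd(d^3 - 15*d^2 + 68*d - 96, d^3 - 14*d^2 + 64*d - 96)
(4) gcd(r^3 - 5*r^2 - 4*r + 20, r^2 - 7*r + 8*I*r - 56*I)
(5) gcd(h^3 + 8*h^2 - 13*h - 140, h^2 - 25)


(1) = j - 2
(2) = u + 6
(3) = gcd((d - 8)*(d - 4)*(d - 3), (d - 6)*(d - 4)^2) = d - 4
(4) = 1
(5) = h + 5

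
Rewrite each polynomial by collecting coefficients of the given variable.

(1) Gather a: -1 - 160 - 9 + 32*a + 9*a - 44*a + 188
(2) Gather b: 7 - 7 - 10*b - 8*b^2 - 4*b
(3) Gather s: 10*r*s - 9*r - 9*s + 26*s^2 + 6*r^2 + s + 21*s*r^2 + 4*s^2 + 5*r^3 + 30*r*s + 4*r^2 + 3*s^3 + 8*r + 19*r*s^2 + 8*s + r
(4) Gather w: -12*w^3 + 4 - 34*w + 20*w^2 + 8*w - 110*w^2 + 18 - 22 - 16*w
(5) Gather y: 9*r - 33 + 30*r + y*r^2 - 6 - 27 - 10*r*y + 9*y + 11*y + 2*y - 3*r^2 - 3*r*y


(1) = 18 - 3*a
(2) = -8*b^2 - 14*b
(3) = 5*r^3 + 10*r^2 + 3*s^3 + s^2*(19*r + 30) + s*(21*r^2 + 40*r)
(4) = -12*w^3 - 90*w^2 - 42*w
(5) = -3*r^2 + 39*r + y*(r^2 - 13*r + 22) - 66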